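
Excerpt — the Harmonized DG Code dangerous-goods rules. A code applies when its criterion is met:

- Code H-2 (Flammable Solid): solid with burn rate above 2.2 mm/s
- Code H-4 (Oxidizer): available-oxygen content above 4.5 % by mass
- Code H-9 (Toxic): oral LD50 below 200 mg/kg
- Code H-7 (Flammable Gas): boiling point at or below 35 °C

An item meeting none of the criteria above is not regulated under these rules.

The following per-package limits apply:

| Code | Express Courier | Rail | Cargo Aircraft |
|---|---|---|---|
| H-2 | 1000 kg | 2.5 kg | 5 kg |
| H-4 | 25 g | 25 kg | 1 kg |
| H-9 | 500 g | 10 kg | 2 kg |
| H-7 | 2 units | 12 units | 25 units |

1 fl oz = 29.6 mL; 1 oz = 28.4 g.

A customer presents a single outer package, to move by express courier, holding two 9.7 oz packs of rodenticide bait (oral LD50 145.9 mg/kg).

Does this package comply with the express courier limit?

With oral LD50 145.9 mg/kg (< 200 mg/kg), the rodenticide bait falls in Code H-9.
Code H-9 quantity: two 9.7 oz packs = 550.96 g.
550.96 g > 500 g (express courier limit, Code H-9) — over the limit.

No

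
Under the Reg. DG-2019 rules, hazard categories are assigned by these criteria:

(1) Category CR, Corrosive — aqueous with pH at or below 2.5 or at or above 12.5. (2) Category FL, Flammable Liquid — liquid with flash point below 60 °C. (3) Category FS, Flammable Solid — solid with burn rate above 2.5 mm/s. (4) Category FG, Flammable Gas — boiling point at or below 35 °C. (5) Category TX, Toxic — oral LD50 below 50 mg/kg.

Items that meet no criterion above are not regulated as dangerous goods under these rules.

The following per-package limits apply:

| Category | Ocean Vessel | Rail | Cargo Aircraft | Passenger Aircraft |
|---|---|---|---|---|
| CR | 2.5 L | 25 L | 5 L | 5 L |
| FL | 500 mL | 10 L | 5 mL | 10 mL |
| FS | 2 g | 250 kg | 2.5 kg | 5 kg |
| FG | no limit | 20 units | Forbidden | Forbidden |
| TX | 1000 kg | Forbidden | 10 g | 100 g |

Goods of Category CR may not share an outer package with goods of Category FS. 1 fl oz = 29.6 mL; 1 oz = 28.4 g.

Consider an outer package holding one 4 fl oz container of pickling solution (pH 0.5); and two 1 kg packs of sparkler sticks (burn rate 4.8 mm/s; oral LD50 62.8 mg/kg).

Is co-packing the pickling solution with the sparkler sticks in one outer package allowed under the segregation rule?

No

Pickling solution: pH 0.5 ≤ 2.5 → Category CR (Corrosive).
Burn rate 4.8 mm/s meets the Category FS criterion (Flammable Solid), so the sparkler sticks are Category FS.
Category CR and Category FS may not share an outer package.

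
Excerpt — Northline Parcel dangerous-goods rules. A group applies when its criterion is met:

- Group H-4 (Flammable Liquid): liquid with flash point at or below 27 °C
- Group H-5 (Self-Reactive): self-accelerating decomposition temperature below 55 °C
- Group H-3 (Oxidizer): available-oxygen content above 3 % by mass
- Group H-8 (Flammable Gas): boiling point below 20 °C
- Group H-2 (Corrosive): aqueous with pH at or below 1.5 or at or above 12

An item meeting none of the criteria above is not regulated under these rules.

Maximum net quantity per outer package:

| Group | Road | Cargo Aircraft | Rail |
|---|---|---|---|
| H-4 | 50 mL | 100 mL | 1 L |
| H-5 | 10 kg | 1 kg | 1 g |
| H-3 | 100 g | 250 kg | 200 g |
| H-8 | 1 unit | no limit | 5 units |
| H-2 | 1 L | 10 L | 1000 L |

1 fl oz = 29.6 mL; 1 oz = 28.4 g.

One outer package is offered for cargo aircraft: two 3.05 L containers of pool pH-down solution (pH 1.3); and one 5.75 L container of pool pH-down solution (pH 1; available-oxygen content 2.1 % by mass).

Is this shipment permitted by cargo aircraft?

No

With pH 1.3 (≤ 1.5), the pool pH-down solution falls in Group H-2.
Pool pH-down solution: pH 1 ≤ 1.5 → Group H-2 (Corrosive).
Total Group H-2: (two 3.05 L containers = 6.1 L) + 5.75 L = 11.85 L.
That exceeds the Group H-2 cargo aircraft limit of 10 L.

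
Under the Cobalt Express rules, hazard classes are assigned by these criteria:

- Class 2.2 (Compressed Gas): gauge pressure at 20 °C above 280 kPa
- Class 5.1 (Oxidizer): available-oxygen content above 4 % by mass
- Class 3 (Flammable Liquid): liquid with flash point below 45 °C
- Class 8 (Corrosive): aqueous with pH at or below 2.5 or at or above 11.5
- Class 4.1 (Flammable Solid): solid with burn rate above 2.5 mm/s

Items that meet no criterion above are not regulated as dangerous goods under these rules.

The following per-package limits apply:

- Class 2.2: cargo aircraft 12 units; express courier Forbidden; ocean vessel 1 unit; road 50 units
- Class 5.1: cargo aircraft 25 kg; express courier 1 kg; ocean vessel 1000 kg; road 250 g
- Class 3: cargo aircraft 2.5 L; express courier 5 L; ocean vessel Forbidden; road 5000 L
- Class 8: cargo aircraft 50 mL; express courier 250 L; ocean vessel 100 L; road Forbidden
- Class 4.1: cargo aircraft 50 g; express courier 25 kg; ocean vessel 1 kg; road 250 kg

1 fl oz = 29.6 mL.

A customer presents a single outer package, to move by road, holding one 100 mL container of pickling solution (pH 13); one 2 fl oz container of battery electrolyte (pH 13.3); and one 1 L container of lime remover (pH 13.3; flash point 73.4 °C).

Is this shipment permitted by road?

No

With pH 13 (≥ 11.5), the pickling solution falls in Class 8.
Battery electrolyte: pH 13.3 ≥ 11.5 → Class 8 (Corrosive).
With pH 13.3 (≥ 11.5), the lime remover falls in Class 8.
Class 8 net quantity: 100 mL + (one 2 fl oz container = 59.2 mL) + 1 L = 1159.2 mL.
Class 8 is Forbidden by road.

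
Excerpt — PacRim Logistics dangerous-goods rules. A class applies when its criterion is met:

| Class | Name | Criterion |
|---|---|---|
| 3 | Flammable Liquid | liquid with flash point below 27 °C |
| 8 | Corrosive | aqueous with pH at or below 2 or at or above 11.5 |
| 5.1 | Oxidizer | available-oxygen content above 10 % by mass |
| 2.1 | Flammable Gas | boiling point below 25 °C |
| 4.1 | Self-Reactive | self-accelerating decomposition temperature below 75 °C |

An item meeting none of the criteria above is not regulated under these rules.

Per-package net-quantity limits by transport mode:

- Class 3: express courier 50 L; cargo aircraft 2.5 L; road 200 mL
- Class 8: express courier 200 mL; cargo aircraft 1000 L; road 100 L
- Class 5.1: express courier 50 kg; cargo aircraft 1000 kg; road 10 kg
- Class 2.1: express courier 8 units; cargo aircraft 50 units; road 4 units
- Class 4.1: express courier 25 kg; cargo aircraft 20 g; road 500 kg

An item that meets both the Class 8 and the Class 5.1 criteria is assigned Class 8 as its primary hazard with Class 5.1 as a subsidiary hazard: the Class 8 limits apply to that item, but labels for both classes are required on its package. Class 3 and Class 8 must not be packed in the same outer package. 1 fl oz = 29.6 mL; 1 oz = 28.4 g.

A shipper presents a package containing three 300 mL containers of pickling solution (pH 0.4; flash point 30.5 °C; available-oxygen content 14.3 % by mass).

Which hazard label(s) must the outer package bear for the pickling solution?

The pickling solution has pH 0.4, which is ≤ 2, so it is Class 8 (Corrosive).
Available-oxygen content 14.3 % by mass meets the Class 5.1 criterion (Oxidizer), so the pickling solution is Class 5.1.
By the precedence rule Class 8 is primary and Class 5.1 is subsidiary, and that rule requires both labels on the package.

Class 5.1 and 8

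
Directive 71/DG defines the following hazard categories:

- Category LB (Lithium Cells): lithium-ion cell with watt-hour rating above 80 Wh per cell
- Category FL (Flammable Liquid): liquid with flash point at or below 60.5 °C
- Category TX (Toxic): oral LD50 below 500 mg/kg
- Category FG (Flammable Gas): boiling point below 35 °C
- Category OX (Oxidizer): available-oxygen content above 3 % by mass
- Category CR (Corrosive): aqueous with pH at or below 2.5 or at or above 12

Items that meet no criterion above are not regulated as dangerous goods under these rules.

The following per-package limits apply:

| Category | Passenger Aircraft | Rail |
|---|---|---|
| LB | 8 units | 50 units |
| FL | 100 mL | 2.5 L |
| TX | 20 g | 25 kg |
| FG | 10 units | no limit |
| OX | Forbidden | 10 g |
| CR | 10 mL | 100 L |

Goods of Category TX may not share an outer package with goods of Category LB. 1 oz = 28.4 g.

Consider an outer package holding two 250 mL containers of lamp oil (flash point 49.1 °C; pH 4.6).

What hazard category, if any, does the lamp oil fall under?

The lamp oil has flash point 49.1 °C, which is ≤ 60.5 °C, so it is Category FL (Flammable Liquid).

Category FL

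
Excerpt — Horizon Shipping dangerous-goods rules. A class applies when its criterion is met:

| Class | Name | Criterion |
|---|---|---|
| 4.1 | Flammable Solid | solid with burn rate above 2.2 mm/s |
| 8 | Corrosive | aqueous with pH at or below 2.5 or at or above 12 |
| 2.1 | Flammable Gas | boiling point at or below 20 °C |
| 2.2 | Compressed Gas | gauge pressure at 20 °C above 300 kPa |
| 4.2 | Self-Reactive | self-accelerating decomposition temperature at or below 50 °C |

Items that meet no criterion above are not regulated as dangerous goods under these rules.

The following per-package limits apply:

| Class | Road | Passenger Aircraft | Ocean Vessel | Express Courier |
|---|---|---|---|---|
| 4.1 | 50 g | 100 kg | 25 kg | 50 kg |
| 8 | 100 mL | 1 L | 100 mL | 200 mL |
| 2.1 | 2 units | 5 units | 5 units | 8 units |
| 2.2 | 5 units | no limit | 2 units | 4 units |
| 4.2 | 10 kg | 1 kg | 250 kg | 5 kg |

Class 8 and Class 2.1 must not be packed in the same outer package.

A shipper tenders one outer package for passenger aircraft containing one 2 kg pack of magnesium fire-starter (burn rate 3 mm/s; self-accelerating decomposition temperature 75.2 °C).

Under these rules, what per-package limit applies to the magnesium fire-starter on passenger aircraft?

Burn rate 3 mm/s meets the Class 4.1 criterion (Flammable Solid), so the magnesium fire-starter is Class 4.1.
The passenger aircraft limit for Class 4.1 is 100 kg.

100 kg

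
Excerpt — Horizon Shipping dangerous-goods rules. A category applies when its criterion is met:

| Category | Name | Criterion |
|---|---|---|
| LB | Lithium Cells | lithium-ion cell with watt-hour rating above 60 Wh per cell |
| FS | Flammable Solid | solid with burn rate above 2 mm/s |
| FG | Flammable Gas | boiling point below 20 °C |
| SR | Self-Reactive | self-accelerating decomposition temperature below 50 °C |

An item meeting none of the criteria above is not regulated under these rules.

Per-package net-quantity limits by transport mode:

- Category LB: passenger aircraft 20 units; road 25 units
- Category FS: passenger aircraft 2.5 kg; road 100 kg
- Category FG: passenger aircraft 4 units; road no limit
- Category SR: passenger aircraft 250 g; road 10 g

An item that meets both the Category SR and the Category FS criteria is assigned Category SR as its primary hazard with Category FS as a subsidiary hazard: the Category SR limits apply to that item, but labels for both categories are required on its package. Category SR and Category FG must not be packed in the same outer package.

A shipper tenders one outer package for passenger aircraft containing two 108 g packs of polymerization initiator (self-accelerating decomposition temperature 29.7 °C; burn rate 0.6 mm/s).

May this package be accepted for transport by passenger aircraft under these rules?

Yes

Polymerization initiator: self-accelerating decomposition temperature 29.7 °C < 50 °C → Category SR (Self-Reactive).
Category SR quantity: two 108 g packs = 216 g.
216 g ≤ 250 g (passenger aircraft limit, Category SR) — within limit.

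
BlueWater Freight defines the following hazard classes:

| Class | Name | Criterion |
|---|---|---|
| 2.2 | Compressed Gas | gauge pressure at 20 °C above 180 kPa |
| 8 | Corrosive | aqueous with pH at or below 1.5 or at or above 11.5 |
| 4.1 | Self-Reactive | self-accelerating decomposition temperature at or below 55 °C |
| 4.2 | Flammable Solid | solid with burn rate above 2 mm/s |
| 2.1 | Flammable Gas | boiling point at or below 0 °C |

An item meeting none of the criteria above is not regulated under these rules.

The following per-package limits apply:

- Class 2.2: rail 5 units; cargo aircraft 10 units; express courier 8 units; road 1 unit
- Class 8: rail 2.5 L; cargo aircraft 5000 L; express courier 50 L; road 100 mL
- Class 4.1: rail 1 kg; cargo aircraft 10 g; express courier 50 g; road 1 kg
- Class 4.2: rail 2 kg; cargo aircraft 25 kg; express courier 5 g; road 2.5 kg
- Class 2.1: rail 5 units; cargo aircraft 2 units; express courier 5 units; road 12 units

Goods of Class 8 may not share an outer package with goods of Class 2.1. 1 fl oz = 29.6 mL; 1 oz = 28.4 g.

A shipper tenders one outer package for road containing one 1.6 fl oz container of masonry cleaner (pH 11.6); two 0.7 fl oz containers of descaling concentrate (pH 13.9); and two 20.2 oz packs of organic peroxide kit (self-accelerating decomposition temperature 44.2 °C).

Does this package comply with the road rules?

The masonry cleaner has pH 11.6, which is ≥ 11.5, so it is Class 8 (Corrosive).
pH 13.9 meets the Class 8 criterion (Corrosive), so the descaling concentrate is Class 8.
The organic peroxide kit has self-accelerating decomposition temperature 44.2 °C, which is ≤ 55 °C, so it is Class 4.1 (Self-Reactive).
Total Class 8: (one 1.6 fl oz container = 47.36 mL) + (two 0.7 fl oz containers = 41.44 mL) = 88.8 mL.
That is within the Class 8 road limit of 100 mL.
Class 4.1 quantity: two 20.2 oz packs = 1147.36 g.
1147.36 g exceeds the road limit of 1 kg for Class 4.1.
The segregation rule (Class 8 with Class 2.1) does not apply to Class 8 with Class 4.1.

No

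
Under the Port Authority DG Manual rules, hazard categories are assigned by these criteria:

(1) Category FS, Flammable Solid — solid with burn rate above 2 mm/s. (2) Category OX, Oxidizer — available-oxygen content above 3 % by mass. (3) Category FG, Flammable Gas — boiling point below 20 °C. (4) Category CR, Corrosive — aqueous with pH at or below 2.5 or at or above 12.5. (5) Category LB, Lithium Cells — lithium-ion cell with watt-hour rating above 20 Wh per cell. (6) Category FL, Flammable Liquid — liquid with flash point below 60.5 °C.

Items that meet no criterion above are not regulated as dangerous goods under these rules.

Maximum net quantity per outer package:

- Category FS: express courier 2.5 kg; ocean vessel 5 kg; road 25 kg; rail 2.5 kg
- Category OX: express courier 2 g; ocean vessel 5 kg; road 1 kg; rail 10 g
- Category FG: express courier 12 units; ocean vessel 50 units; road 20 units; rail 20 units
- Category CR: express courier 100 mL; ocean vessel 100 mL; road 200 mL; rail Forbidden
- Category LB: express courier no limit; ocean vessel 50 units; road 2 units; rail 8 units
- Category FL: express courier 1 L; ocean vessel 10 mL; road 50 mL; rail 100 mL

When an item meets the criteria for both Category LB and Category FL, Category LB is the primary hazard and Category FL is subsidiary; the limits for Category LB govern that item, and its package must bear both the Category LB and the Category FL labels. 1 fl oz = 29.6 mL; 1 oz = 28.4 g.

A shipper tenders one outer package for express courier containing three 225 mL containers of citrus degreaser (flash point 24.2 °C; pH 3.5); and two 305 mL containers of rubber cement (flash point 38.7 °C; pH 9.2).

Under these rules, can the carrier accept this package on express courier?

No

Flash point 24.2 °C meets the Category FL criterion (Flammable Liquid), so the citrus degreaser is Category FL.
With flash point 38.7 °C (< 60.5 °C), the rubber cement falls in Category FL.
Category FL net quantity: (three 225 mL containers = 675 mL) + (two 305 mL containers = 610 mL) = 1.285 L.
1.285 L exceeds the express courier limit of 1 L for Category FL.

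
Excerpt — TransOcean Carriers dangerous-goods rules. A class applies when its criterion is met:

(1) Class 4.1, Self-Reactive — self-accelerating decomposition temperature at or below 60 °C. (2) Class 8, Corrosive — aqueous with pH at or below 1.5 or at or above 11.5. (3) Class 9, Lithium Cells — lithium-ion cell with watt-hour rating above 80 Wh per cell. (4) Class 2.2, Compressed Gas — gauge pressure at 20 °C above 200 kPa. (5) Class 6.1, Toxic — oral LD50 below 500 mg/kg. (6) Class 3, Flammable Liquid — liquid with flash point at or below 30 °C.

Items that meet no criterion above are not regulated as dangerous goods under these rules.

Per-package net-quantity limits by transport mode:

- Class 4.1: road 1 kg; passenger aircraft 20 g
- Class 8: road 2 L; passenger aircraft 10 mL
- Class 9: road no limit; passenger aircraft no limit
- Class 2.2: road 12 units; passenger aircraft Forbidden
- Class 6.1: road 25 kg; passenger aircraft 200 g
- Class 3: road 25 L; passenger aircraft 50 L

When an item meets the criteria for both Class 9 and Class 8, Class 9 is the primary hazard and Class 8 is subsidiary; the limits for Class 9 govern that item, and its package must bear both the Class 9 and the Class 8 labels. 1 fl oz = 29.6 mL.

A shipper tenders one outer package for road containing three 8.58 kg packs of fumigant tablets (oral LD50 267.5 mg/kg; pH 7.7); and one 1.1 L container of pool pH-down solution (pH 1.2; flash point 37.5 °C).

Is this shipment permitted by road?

Oral LD50 267.5 mg/kg meets the Class 6.1 criterion (Toxic), so the fumigant tablets are Class 6.1.
Pool pH-down solution: pH 1.2 ≤ 1.5 → Class 8 (Corrosive).
Class 8 quantity: 1.1 L.
1.1 L is within the road limit of 2 L for Class 8.
Class 6.1 quantity: three 8.58 kg packs = 25.74 kg.
25.74 kg exceeds the road limit of 25 kg for Class 6.1.

No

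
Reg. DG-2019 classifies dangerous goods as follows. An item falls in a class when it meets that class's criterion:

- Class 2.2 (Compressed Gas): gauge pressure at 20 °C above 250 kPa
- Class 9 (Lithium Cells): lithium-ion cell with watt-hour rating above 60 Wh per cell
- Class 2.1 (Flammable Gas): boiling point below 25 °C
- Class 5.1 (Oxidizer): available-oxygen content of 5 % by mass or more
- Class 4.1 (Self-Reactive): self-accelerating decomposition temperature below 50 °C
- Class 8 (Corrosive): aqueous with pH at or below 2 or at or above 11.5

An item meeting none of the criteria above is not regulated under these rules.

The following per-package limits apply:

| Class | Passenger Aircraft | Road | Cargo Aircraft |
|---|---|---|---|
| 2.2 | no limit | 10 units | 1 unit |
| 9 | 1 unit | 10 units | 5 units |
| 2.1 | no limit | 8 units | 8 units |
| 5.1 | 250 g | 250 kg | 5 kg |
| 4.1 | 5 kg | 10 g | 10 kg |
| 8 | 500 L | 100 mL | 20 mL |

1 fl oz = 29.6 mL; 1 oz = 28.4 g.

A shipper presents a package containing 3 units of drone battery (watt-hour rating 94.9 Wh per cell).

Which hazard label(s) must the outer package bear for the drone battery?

Class 9

Watt-hour rating 94.9 Wh per cell meets the Class 9 criterion (Lithium Cells), so the drone battery is Class 9.
Only the Class 9 label is required.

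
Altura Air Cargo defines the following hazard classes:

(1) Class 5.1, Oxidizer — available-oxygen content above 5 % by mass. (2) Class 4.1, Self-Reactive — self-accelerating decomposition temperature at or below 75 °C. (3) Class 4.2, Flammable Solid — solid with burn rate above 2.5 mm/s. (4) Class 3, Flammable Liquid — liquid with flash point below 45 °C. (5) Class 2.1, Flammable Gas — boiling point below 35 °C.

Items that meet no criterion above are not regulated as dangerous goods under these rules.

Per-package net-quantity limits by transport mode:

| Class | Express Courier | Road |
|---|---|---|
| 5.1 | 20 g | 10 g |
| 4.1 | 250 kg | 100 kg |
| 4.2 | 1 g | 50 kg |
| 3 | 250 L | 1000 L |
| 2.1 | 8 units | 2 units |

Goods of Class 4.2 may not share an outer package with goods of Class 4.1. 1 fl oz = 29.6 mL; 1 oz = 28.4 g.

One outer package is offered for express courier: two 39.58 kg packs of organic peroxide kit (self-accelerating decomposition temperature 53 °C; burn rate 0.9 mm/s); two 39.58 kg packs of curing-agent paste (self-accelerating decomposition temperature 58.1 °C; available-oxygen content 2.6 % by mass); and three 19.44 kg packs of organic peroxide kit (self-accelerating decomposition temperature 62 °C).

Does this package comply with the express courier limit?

With self-accelerating decomposition temperature 53 °C (≤ 75 °C), the organic peroxide kit falls in Class 4.1.
With self-accelerating decomposition temperature 58.1 °C (≤ 75 °C), the curing-agent paste falls in Class 4.1.
Self-accelerating decomposition temperature 62 °C meets the Class 4.1 criterion (Self-Reactive), so the organic peroxide kit is Class 4.1.
Total Class 4.1: (two 39.58 kg packs = 79.16 kg) + (two 39.58 kg packs = 79.16 kg) + (three 19.44 kg packs = 58.32 kg) = 216.64 kg.
216.64 kg ≤ 250 kg (express courier limit, Class 4.1) — within limit.

Yes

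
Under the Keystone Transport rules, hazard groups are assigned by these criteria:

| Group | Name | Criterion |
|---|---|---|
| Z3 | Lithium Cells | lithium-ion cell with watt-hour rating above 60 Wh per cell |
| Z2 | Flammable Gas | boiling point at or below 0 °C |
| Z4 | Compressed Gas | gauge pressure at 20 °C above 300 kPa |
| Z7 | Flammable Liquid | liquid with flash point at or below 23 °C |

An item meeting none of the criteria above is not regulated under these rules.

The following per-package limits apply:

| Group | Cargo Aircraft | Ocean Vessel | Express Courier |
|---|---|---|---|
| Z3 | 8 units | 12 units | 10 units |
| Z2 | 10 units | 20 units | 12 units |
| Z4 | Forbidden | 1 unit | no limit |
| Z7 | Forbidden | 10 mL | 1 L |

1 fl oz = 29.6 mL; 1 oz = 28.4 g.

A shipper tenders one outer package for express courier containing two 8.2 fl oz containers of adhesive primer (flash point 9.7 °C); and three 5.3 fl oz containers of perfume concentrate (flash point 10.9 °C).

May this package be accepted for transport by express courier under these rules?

Adhesive primer: flash point 9.7 °C ≤ 23 °C → Group Z7 (Flammable Liquid).
Perfume concentrate: flash point 10.9 °C ≤ 23 °C → Group Z7 (Flammable Liquid).
Total Group Z7: (two 8.2 fl oz containers = 485.44 mL) + (three 5.3 fl oz containers = 470.64 mL) = 956.08 mL.
956.08 mL ≤ 1 L (express courier limit, Group Z7) — within limit.

Yes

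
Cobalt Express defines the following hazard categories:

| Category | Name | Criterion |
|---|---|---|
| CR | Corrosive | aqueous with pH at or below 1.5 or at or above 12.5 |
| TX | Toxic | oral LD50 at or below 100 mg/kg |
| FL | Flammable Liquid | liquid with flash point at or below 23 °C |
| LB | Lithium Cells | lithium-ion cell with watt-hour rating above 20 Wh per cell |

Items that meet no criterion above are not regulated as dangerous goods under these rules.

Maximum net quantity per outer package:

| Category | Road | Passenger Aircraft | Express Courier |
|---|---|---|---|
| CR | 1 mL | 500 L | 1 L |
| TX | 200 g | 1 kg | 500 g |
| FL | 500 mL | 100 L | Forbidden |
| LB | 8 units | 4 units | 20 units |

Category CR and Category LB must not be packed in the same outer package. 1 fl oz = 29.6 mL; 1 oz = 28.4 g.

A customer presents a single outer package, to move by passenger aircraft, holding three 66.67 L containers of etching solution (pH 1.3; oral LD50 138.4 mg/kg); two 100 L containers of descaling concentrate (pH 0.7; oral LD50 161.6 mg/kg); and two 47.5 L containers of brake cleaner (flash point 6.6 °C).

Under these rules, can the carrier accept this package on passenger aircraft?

Yes

With pH 1.3 (≤ 1.5), the etching solution falls in Category CR.
The descaling concentrate has pH 0.7, which is ≤ 1.5, so it is Category CR (Corrosive).
With flash point 6.6 °C (≤ 23 °C), the brake cleaner falls in Category FL.
Total Category CR: (three 66.67 L containers = 200.01 L) + (two 100 L containers = 200 L) = 400.01 L.
400.01 L ≤ 500 L (passenger aircraft limit, Category CR) — within limit.
Category FL quantity: two 47.5 L containers = 95 L.
That is within the Category FL passenger aircraft limit of 100 L.
The segregation rule (Category CR with Category LB) does not apply to Category CR with Category FL.
Every hazard category is within its passenger aircraft limit and no segregation rule is violated.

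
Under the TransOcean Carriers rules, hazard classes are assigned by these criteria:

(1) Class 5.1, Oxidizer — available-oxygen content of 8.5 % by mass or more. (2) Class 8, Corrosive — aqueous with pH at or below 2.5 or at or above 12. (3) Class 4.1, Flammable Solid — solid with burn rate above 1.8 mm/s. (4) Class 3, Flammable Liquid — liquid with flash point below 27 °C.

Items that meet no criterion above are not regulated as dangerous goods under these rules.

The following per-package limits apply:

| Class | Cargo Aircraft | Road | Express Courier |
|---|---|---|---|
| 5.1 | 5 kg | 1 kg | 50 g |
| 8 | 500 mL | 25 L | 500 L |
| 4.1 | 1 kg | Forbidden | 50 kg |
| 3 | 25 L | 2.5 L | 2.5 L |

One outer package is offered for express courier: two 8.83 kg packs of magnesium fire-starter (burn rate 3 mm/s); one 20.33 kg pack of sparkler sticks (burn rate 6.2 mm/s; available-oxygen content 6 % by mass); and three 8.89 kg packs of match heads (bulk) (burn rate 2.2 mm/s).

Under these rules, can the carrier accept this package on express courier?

No

Magnesium fire-starter: burn rate 3 mm/s > 1.8 mm/s → Class 4.1 (Flammable Solid).
Sparkler sticks: burn rate 6.2 mm/s > 1.8 mm/s → Class 4.1 (Flammable Solid).
With burn rate 2.2 mm/s (> 1.8 mm/s), the match heads (bulk) fall in Class 4.1.
Class 4.1 net quantity: (two 8.83 kg packs = 17.66 kg) + 20.33 kg + (three 8.89 kg packs = 26.67 kg) = 64.66 kg.
64.66 kg > 50 kg (express courier limit, Class 4.1) — over the limit.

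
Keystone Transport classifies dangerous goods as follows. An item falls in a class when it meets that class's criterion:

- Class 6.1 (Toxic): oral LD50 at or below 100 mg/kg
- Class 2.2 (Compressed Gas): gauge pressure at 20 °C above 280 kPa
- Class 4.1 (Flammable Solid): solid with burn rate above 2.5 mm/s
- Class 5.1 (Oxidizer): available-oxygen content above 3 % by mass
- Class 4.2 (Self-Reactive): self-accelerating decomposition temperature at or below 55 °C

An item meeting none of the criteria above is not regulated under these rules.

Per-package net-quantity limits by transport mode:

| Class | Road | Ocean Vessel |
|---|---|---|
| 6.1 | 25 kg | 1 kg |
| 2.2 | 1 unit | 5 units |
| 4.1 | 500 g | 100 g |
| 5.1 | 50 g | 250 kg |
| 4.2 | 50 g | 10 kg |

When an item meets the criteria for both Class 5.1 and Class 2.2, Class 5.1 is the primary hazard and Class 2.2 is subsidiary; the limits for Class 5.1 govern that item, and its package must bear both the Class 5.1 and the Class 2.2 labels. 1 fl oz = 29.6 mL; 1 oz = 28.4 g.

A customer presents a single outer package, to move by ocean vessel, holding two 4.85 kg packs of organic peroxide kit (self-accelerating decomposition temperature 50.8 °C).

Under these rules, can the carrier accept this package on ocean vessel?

Yes

Self-accelerating decomposition temperature 50.8 °C meets the Class 4.2 criterion (Self-Reactive), so the organic peroxide kit is Class 4.2.
Class 4.2 quantity: two 4.85 kg packs = 9.7 kg.
9.7 kg is within the ocean vessel limit of 10 kg for Class 4.2.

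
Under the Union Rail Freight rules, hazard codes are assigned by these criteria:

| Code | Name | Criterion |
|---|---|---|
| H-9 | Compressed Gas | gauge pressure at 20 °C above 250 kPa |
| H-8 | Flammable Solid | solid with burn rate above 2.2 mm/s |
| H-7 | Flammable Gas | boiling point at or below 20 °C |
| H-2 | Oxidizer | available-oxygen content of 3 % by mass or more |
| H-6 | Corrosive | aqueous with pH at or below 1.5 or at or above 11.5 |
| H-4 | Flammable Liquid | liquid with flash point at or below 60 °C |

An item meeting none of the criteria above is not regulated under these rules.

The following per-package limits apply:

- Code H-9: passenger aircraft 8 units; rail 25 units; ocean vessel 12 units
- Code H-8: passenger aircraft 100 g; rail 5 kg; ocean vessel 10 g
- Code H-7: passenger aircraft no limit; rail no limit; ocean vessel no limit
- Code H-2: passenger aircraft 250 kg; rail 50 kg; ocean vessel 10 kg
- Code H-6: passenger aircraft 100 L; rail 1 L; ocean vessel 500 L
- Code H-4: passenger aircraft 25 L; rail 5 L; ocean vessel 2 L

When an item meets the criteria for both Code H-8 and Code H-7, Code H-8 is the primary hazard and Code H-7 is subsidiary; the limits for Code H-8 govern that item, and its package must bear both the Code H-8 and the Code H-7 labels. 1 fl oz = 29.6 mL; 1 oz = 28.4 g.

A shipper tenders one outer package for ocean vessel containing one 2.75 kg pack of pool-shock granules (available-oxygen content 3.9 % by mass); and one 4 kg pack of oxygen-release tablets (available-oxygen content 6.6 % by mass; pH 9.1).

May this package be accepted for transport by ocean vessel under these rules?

Yes

The pool-shock granules have available-oxygen content 3.9 % by mass, which is ≥ 3 % by mass, so they are Code H-2 (Oxidizer).
With available-oxygen content 6.6 % by mass (≥ 3 % by mass), the oxygen-release tablets fall in Code H-2.
Code H-2 net quantity: 2.75 kg + 4 kg = 6.75 kg.
6.75 kg is within the ocean vessel limit of 10 kg for Code H-2.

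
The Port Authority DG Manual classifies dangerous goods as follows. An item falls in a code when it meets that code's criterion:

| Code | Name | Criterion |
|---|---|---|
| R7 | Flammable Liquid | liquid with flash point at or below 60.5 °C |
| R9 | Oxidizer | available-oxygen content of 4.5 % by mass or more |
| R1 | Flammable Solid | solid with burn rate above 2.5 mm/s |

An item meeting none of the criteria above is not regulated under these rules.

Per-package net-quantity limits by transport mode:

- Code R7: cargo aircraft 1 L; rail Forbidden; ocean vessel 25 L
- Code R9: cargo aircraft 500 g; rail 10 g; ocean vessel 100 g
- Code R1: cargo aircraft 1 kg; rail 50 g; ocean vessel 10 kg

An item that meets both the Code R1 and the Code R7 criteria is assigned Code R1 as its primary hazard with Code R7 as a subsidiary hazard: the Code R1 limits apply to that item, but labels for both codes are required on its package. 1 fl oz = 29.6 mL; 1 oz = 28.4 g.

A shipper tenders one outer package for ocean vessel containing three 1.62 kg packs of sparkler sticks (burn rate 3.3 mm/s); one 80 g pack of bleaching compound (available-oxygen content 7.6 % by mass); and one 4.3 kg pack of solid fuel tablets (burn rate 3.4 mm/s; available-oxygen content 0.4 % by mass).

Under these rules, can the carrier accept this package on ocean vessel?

Burn rate 3.3 mm/s meets the Code R1 criterion (Flammable Solid), so the sparkler sticks are Code R1.
The bleaching compound has available-oxygen content 7.6 % by mass, which is ≥ 4.5 % by mass, so it is Code R9 (Oxidizer).
Solid fuel tablets: burn rate 3.4 mm/s > 2.5 mm/s → Code R1 (Flammable Solid).
Code R1 net quantity: (three 1.62 kg packs = 4.86 kg) + 4.3 kg = 9.16 kg.
9.16 kg ≤ 10 kg (ocean vessel limit, Code R1) — within limit.
Code R9 quantity: 80 g.
That is within the Code R9 ocean vessel limit of 100 g.
Every hazard code is within its ocean vessel limit and no segregation rule is violated.

Yes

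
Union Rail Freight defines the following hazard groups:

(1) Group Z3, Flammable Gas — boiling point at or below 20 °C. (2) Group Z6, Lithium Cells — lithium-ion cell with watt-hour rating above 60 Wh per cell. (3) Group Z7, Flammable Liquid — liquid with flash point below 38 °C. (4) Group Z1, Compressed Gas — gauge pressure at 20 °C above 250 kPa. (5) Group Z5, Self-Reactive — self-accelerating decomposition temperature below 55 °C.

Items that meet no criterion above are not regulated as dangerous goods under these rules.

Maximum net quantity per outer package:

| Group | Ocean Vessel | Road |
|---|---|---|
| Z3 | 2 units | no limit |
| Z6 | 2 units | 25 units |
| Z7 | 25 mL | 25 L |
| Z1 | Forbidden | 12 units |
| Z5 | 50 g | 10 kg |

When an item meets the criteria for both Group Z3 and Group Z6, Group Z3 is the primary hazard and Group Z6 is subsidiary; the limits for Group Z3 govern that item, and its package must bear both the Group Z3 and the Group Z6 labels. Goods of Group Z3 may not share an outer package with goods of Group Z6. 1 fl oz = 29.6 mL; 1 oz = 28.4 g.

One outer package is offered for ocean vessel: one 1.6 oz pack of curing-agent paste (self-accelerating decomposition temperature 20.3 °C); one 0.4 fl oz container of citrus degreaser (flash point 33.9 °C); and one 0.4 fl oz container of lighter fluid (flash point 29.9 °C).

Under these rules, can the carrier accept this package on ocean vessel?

Yes

The curing-agent paste has self-accelerating decomposition temperature 20.3 °C, which is < 55 °C, so it is Group Z5 (Self-Reactive).
Flash point 33.9 °C meets the Group Z7 criterion (Flammable Liquid), so the citrus degreaser is Group Z7.
The lighter fluid has flash point 29.9 °C, which is < 38 °C, so it is Group Z7 (Flammable Liquid).
Group Z7 net quantity: (one 0.4 fl oz container = 11.84 mL) + (one 0.4 fl oz container = 11.84 mL) = 23.68 mL.
That is within the Group Z7 ocean vessel limit of 25 mL.
Group Z5 quantity: one 1.6 oz pack = 45.44 g.
45.44 g is within the ocean vessel limit of 50 g for Group Z5.
The segregation rule (Group Z3 with Group Z6) does not apply to Group Z7 with Group Z5.
Every hazard group is within its ocean vessel limit and no segregation rule is violated.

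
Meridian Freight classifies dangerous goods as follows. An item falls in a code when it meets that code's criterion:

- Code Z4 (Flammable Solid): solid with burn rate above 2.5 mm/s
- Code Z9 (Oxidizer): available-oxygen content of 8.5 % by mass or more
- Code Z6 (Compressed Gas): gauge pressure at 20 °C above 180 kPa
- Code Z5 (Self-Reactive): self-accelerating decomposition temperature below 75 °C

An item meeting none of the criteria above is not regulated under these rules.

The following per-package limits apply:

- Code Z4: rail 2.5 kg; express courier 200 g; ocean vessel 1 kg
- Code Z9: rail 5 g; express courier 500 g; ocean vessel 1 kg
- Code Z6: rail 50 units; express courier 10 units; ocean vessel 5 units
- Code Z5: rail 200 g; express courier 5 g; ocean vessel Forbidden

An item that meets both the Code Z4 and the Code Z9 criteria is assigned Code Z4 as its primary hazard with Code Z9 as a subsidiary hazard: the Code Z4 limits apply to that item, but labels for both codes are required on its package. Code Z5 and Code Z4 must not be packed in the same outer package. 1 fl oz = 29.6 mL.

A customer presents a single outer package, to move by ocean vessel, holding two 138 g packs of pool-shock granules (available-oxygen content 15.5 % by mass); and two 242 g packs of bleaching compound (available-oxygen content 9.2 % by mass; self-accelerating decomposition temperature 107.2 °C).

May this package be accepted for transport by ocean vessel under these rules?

Available-oxygen content 15.5 % by mass meets the Code Z9 criterion (Oxidizer), so the pool-shock granules are Code Z9.
Bleaching compound: available-oxygen content 9.2 % by mass ≥ 8.5 % by mass → Code Z9 (Oxidizer).
Total Code Z9: (two 138 g packs = 276 g) + (two 242 g packs = 484 g) = 760 g.
760 g is within the ocean vessel limit of 1 kg for Code Z9.

Yes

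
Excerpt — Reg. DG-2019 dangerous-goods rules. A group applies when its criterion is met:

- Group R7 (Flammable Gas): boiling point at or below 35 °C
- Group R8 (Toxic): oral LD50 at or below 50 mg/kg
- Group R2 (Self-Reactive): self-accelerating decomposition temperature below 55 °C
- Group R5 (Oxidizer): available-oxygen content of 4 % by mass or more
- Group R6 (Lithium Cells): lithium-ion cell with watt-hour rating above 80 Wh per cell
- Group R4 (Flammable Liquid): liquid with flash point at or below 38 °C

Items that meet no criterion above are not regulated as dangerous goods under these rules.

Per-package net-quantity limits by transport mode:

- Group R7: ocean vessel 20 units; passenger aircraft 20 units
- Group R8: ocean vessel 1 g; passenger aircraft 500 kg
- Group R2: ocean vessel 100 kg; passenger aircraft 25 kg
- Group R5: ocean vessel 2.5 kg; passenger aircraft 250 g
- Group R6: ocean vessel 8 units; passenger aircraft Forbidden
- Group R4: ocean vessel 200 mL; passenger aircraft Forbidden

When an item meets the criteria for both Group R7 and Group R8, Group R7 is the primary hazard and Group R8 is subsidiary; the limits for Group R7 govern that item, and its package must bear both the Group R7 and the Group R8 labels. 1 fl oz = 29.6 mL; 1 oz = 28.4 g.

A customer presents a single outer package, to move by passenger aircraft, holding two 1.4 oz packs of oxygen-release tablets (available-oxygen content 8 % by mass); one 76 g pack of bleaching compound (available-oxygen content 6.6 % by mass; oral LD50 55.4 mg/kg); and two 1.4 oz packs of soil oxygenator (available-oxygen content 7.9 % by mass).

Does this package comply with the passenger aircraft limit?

Available-oxygen content 8 % by mass meets the Group R5 criterion (Oxidizer), so the oxygen-release tablets are Group R5.
With available-oxygen content 6.6 % by mass (≥ 4 % by mass), the bleaching compound falls in Group R5.
Available-oxygen content 7.9 % by mass meets the Group R5 criterion (Oxidizer), so the soil oxygenator is Group R5.
Total Group R5: (two 1.4 oz packs = 79.52 g) + 76 g + (two 1.4 oz packs = 79.52 g) = 235.04 g.
235.04 g is within the passenger aircraft limit of 250 g for Group R5.

Yes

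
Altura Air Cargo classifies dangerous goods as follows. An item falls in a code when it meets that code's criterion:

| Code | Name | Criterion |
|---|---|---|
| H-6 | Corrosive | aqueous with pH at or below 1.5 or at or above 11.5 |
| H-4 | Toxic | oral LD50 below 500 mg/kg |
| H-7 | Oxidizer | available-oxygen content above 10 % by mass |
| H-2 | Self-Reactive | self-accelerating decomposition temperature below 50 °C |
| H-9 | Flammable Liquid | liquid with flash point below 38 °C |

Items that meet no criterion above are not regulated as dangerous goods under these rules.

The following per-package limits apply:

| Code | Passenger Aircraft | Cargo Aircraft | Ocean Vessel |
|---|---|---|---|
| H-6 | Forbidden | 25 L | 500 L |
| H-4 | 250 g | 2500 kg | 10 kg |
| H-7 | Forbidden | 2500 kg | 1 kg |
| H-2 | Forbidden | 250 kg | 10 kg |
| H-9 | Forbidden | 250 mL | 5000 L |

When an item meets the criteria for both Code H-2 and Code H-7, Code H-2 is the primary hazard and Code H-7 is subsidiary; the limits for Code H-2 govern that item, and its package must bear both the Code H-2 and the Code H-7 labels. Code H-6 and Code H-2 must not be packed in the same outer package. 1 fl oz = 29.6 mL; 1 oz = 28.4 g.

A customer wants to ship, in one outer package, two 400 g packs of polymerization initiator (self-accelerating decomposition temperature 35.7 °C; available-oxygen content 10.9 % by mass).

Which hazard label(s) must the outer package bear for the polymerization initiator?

Polymerization initiator: self-accelerating decomposition temperature 35.7 °C < 50 °C → Code H-2 (Self-Reactive).
The polymerization initiator has available-oxygen content 10.9 % by mass, which is > 10 % by mass, so it is Code H-7 (Oxidizer).
By the precedence rule Code H-2 is primary and Code H-7 is subsidiary, and that rule requires both labels on the package.

Code H-2 and H-7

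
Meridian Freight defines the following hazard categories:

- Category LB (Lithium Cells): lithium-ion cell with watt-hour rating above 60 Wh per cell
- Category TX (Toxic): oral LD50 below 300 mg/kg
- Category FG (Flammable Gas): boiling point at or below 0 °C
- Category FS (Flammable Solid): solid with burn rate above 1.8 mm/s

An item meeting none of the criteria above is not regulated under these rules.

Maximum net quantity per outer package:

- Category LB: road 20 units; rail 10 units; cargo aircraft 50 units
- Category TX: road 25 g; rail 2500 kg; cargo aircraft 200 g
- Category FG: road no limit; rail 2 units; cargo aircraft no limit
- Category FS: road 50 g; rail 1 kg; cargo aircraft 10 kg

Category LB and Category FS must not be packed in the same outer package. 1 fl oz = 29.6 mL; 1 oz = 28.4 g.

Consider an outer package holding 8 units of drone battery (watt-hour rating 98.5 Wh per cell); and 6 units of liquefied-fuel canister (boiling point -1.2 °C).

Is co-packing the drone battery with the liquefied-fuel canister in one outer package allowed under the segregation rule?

Yes

The drone battery has watt-hour rating 98.5 Wh per cell, which is > 60 Wh per cell, so it is Category LB (Lithium Cells).
Liquefied-fuel canister: boiling point -1.2 °C ≤ 0 °C → Category FG (Flammable Gas).
No segregation rule bars Category LB with Category FG.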